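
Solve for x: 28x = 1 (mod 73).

Step 1: We need x such that 28 * x = 1 (mod 73).
Step 2: Using the extended Euclidean algorithm or trial:
  28 * 60 = 1680 = 23 * 73 + 1.
Step 3: Since 1680 mod 73 = 1, the inverse is x = 60.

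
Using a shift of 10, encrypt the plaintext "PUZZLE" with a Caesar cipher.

Step 1: For each letter, shift forward by 10 positions (mod 26).
  P (position 15) -> position (15+10) mod 26 = 25 -> Z
  U (position 20) -> position (20+10) mod 26 = 4 -> E
  Z (position 25) -> position (25+10) mod 26 = 9 -> J
  Z (position 25) -> position (25+10) mod 26 = 9 -> J
  L (position 11) -> position (11+10) mod 26 = 21 -> V
  E (position 4) -> position (4+10) mod 26 = 14 -> O
Result: ZEJJVO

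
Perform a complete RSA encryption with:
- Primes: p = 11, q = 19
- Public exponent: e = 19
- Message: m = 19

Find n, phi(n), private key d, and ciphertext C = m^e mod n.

Step 1: n = 11 * 19 = 209.
Step 2: phi(n) = (11-1)(19-1) = 10 * 18 = 180.
Step 3: Find d = 19^(-1) mod 180 = 19.
  Verify: 19 * 19 = 361 = 1 (mod 180).
Step 4: C = 19^19 mod 209 = 95.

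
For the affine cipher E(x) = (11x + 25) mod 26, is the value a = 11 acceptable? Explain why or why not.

Step 1: Compute gcd(11, 26).
Step 2: gcd(11, 26) = 1.
Since gcd = 1, 11 is coprime with 26, so it is a valid key.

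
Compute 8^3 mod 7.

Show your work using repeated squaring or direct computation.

Step 1: Compute 8^3 mod 7 step by step, reducing modulo 7 at each step.
  8^1 mod 7 = 1
  8^2 mod 7 = (1 * 8) mod 7 = 1
  8^3 mod 7 = (1 * 8) mod 7 = 1
Step 2: Result = 1.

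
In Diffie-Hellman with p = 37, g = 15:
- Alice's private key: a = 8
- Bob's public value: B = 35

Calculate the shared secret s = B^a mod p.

Step 1: s = B^a mod p = 35^8 mod 37.
  35^1 mod 37 = 35
  35^2 mod 37 = (35 * 35) mod 37 = 4
  35^3 mod 37 = (4 * 35) mod 37 = 29
  35^4 mod 37 = (29 * 35) mod 37 = 16
  35^5 mod 37 = (16 * 35) mod 37 = 5
  35^6 mod 37 = (5 * 35) mod 37 = 27
  35^7 mod 37 = (27 * 35) mod 37 = 20
  35^8 mod 37 = (20 * 35) mod 37 = 34
Result: shared secret = 34.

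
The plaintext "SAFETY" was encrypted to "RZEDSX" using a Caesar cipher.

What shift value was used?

Step 1: Compare first letters: S (position 18) -> R (position 17).
Step 2: Shift = (17 - 18) mod 26 = 25.
The shift value is 25.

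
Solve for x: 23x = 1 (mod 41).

Step 1: We need x such that 23 * x = 1 (mod 41).
Step 2: Using the extended Euclidean algorithm or trial:
  23 * 25 = 575 = 14 * 41 + 1.
Step 3: Since 575 mod 41 = 1, the inverse is x = 25.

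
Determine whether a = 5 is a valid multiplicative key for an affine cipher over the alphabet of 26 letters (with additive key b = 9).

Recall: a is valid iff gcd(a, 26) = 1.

Step 1: Compute gcd(5, 26).
Step 2: gcd(5, 26) = 1.
Since gcd = 1, 5 is coprime with 26, so it is a valid key.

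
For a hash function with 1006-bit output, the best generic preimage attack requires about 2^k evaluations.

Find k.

Step 1: The hash has a 1006-bit output.
Step 2: Preimage resistance means: given a digest h(x), it should be infeasible to find any input that hashes to it.
With a 1006-bit output there are 2^1006 possible digests, so a generic brute-force preimage search costs about 2^1006 evaluations.
Step 3: Security level = 1006 bits.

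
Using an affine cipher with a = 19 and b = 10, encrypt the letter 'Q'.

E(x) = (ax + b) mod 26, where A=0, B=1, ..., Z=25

Step 1: Convert 'Q' to number: x = 16.
Step 2: E(16) = (19 * 16 + 10) mod 26 = 314 mod 26 = 2.
Step 3: Convert 2 back to letter: C.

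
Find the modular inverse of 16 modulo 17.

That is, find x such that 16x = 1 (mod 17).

Step 1: We need x such that 16 * x = 1 (mod 17).
Step 2: Using the extended Euclidean algorithm or trial:
  16 * 16 = 256 = 15 * 17 + 1.
Step 3: Since 256 mod 17 = 1, the inverse is x = 16.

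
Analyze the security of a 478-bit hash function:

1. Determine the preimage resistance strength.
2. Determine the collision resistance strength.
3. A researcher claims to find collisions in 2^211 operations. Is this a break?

Step 1: Preimage resistance requires brute-force of 2^478 operations.
Step 2: Collision resistance (birthday bound) = 2^(478/2) = 2^239.
Step 3: The claimed attack costs 2^211 operations.
Step 4: Since 2^211 < 2^239, the claimed attack beats the generic birthday bound, so collision resistance is broken.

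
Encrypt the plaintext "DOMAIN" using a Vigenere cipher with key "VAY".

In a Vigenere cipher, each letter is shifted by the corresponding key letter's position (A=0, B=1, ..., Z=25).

Step 1: Repeat key to match plaintext length:
  Plaintext: DOMAIN
  Key:       VAYVAY
Step 2: Encrypt each letter:
  D(3) + V(21) = (3+21) mod 26 = 24 = Y
  O(14) + A(0) = (14+0) mod 26 = 14 = O
  M(12) + Y(24) = (12+24) mod 26 = 10 = K
  A(0) + V(21) = (0+21) mod 26 = 21 = V
  I(8) + A(0) = (8+0) mod 26 = 8 = I
  N(13) + Y(24) = (13+24) mod 26 = 11 = L
Ciphertext: YOKVIL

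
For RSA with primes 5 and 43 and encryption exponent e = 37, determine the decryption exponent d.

Step 1: n = 5 * 43 = 215.
Step 2: phi(n) = 4 * 42 = 168.
Step 3: Find d such that 37 * d = 1 (mod 168).
Step 4: d = 37^(-1) mod 168 = 109.
Verification: 37 * 109 = 4033 = 24 * 168 + 1.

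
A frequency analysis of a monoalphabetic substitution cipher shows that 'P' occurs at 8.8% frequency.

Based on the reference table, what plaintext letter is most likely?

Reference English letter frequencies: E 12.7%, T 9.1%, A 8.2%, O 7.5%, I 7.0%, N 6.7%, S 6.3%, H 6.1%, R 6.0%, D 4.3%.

Step 1: The observed frequency is 8.8%.
Step 2: Compare with English frequencies:
  E: 12.7% (difference: 3.9%)
  T: 9.1% (difference: 0.3%) <-- closest
  A: 8.2% (difference: 0.6%)
  O: 7.5% (difference: 1.3%)
  I: 7.0% (difference: 1.8%)
  N: 6.7% (difference: 2.1%)
  S: 6.3% (difference: 2.5%)
  H: 6.1% (difference: 2.7%)
  R: 6.0% (difference: 2.8%)
  D: 4.3% (difference: 4.5%)
Step 3: 'P' most likely represents 'T' (frequency 9.1%).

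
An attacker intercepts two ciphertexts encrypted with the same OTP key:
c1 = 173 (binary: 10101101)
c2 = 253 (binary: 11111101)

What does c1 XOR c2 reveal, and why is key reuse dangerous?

Step 1: c1 XOR c2 = (m1 XOR k) XOR (m2 XOR k).
Step 2: By XOR associativity/commutativity: = m1 XOR m2 XOR k XOR k = m1 XOR m2.
Step 3: 10101101 XOR 11111101 = 01010000 = 80.
Step 4: The key cancels out! An attacker learns m1 XOR m2 = 80, revealing the relationship between plaintexts.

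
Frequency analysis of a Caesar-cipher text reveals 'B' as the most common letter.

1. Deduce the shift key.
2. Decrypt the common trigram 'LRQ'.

Step 1: In English, 'E' is the most frequent letter (12.7%).
Step 2: The most frequent ciphertext letter is 'B' (position 1).
Step 3: Shift = (1 - 4) mod 26 = 23.
Step 4: Decrypt 'LRQ' by shifting back 23:
  L -> O
  R -> U
  Q -> T
Step 5: 'LRQ' decrypts to 'OUT'.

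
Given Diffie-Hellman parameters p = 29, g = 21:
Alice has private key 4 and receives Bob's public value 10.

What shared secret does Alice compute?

Step 1: s = B^a mod p = 10^4 mod 29.
  10^1 mod 29 = 10
  10^2 mod 29 = (10 * 10) mod 29 = 13
  10^3 mod 29 = (13 * 10) mod 29 = 14
  10^4 mod 29 = (14 * 10) mod 29 = 24
Result: shared secret = 24.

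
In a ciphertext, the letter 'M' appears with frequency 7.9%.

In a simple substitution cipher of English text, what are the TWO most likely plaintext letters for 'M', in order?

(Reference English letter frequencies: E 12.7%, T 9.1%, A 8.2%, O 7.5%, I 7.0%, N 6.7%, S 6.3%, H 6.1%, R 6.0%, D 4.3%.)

Step 1: Observed frequency of 'M' is 7.9%.
Step 2: Compute distances to each reference frequency and sort:
  A (8.2%): difference = 0.3% <-- BEST
  O (7.5%): difference = 0.4% <-- RUNNER-UP
  I (7.0%): difference = 0.9%
  T (9.1%): difference = 1.2%
  N (6.7%): difference = 1.2%
Step 3: Most likely is 'A' (8.2%, diff 0.3%); second most likely is 'O' (7.5%, diff 0.4%).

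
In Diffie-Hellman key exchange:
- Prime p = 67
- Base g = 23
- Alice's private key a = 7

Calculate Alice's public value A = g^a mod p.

Step 1: A = g^a mod p = 23^7 mod 67.
  23^1 mod 67 = 23
  23^2 mod 67 = (23 * 23) mod 67 = 60
  23^3 mod 67 = (60 * 23) mod 67 = 40
  23^4 mod 67 = (40 * 23) mod 67 = 49
  23^5 mod 67 = (49 * 23) mod 67 = 55
  23^6 mod 67 = (55 * 23) mod 67 = 59
  23^7 mod 67 = (59 * 23) mod 67 = 17
Result: A = 17.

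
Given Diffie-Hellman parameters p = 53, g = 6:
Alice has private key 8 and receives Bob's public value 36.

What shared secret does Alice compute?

Step 1: s = B^a mod p = 36^8 mod 53.
  36^1 mod 53 = 36
  36^2 mod 53 = (36 * 36) mod 53 = 24
  36^3 mod 53 = (24 * 36) mod 53 = 16
  36^4 mod 53 = (16 * 36) mod 53 = 46
  36^5 mod 53 = (46 * 36) mod 53 = 13
  36^6 mod 53 = (13 * 36) mod 53 = 44
  36^7 mod 53 = (44 * 36) mod 53 = 47
  36^8 mod 53 = (47 * 36) mod 53 = 49
Result: shared secret = 49.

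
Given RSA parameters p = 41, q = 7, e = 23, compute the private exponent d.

Step 1: n = 41 * 7 = 287.
Step 2: phi(n) = 40 * 6 = 240.
Step 3: Find d such that 23 * d = 1 (mod 240).
Step 4: d = 23^(-1) mod 240 = 167.
Verification: 23 * 167 = 3841 = 16 * 240 + 1.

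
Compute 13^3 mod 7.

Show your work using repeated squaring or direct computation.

Step 1: Compute 13^3 mod 7 step by step, reducing modulo 7 at each step.
  13^1 mod 7 = 6
  13^2 mod 7 = (6 * 13) mod 7 = 1
  13^3 mod 7 = (1 * 13) mod 7 = 6
Step 2: Result = 6.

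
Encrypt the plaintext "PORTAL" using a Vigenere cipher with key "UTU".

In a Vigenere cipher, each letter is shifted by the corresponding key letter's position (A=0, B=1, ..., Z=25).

Step 1: Repeat key to match plaintext length:
  Plaintext: PORTAL
  Key:       UTUUTU
Step 2: Encrypt each letter:
  P(15) + U(20) = (15+20) mod 26 = 9 = J
  O(14) + T(19) = (14+19) mod 26 = 7 = H
  R(17) + U(20) = (17+20) mod 26 = 11 = L
  T(19) + U(20) = (19+20) mod 26 = 13 = N
  A(0) + T(19) = (0+19) mod 26 = 19 = T
  L(11) + U(20) = (11+20) mod 26 = 5 = F
Ciphertext: JHLNTF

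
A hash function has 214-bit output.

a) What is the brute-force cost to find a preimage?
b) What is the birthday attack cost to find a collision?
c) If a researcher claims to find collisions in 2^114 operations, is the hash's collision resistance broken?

Step 1: Preimage resistance requires brute-force of 2^214 operations.
Step 2: Collision resistance (birthday bound) = 2^(214/2) = 2^107.
Step 3: The claimed attack costs 2^114 operations.
Step 4: Since 2^114 >= 2^107, the claimed attack is no faster than the generic birthday attack, so this does not break collision resistance.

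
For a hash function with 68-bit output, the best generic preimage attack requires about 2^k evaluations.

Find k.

Step 1: The hash has a 68-bit output.
Step 2: Preimage resistance means: given a digest h(x), it should be infeasible to find any input that hashes to it.
With a 68-bit output there are 2^68 possible digests, so a generic brute-force preimage search costs about 2^68 evaluations.
Step 3: Security level = 68 bits.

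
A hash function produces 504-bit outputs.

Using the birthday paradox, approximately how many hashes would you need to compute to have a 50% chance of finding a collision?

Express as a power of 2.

Step 1: The birthday paradox gives collision probability ~50% after sqrt(2^n) = 2^(n/2) hashes.
Step 2: For 504-bit output: 2^(504/2) = 2^252.
Step 3: Approximately 2^252 hash computations needed.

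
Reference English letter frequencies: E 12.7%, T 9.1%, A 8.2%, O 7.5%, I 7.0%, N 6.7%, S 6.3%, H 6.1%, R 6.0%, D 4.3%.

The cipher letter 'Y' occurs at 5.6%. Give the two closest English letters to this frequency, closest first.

Step 1: Observed frequency of 'Y' is 5.6%.
Step 2: Compute distances to each reference frequency and sort:
  R (6.0%): difference = 0.4% <-- BEST
  H (6.1%): difference = 0.5% <-- RUNNER-UP
  S (6.3%): difference = 0.7%
  N (6.7%): difference = 1.1%
  D (4.3%): difference = 1.3%
Step 3: Most likely is 'R' (6.0%, diff 0.4%); second most likely is 'H' (6.1%, diff 0.5%).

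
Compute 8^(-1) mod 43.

Step 1: We need x such that 8 * x = 1 (mod 43).
Step 2: Using the extended Euclidean algorithm or trial:
  8 * 27 = 216 = 5 * 43 + 1.
Step 3: Since 216 mod 43 = 1, the inverse is x = 27.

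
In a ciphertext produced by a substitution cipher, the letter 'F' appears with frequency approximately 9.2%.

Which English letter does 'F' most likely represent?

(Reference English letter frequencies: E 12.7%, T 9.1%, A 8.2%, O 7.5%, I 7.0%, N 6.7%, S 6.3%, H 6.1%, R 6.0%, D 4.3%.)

Step 1: The observed frequency is 9.2%.
Step 2: Compare with English frequencies:
  E: 12.7% (difference: 3.5%)
  T: 9.1% (difference: 0.1%) <-- closest
  A: 8.2% (difference: 1.0%)
  O: 7.5% (difference: 1.7%)
  I: 7.0% (difference: 2.2%)
  N: 6.7% (difference: 2.5%)
  S: 6.3% (difference: 2.9%)
  H: 6.1% (difference: 3.1%)
  R: 6.0% (difference: 3.2%)
  D: 4.3% (difference: 4.9%)
Step 3: 'F' most likely represents 'T' (frequency 9.1%).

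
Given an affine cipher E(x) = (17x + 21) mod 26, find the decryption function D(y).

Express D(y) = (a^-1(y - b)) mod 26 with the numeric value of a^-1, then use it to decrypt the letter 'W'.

Step 1: Find a^-1, the modular inverse of 17 mod 26.
Step 2: We need 17 * a^-1 = 1 (mod 26).
Step 3: 17 * 23 = 391 = 15 * 26 + 1, so a^-1 = 23.
Step 4: D(y) = 23(y - 21) mod 26.
Step 5: Apply to 'W' (y = 22): D(22) = 23 * (22 - 21) mod 26 = 23 * 1 mod 26 = 23 -> 'X'.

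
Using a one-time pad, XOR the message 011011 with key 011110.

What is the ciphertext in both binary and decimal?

Step 1: Write out the XOR operation bit by bit:
  Message: 011011
  Key:     011110
  XOR:     000101
Step 2: Convert to decimal: 000101 = 5.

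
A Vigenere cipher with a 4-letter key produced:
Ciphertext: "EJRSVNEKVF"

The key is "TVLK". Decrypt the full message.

Step 1: Key 'TVLK' has length 4. Extended key: TVLKTVLKTV
Step 2: Decrypt each position:
  E(4) - T(19) = 11 = L
  J(9) - V(21) = 14 = O
  R(17) - L(11) = 6 = G
  S(18) - K(10) = 8 = I
  V(21) - T(19) = 2 = C
  N(13) - V(21) = 18 = S
  E(4) - L(11) = 19 = T
  K(10) - K(10) = 0 = A
  V(21) - T(19) = 2 = C
  F(5) - V(21) = 10 = K
Plaintext: LOGICSTACK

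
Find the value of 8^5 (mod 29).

Step 1: Compute 8^5 mod 29 step by step, reducing modulo 29 at each step.
  8^1 mod 29 = 8
  8^2 mod 29 = (8 * 8) mod 29 = 6
  8^3 mod 29 = (6 * 8) mod 29 = 19
  8^4 mod 29 = (19 * 8) mod 29 = 7
  8^5 mod 29 = (7 * 8) mod 29 = 27
Step 2: Result = 27.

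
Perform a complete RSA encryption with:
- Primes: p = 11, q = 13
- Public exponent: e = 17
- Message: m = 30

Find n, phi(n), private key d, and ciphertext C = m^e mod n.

Step 1: n = 11 * 13 = 143.
Step 2: phi(n) = (11-1)(13-1) = 10 * 12 = 120.
Step 3: Find d = 17^(-1) mod 120 = 113.
  Verify: 17 * 113 = 1921 = 1 (mod 120).
Step 4: C = 30^17 mod 143 = 101.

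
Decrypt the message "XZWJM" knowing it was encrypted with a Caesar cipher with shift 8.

Step 1: Reverse the shift by subtracting 8 from each letter position.
  X (position 23) -> position (23-8) mod 26 = 15 -> P
  Z (position 25) -> position (25-8) mod 26 = 17 -> R
  W (position 22) -> position (22-8) mod 26 = 14 -> O
  J (position 9) -> position (9-8) mod 26 = 1 -> B
  M (position 12) -> position (12-8) mod 26 = 4 -> E
Decrypted message: PROBE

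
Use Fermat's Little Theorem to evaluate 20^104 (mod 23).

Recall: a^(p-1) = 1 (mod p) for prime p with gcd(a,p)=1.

Step 1: Since 23 is prime, by Fermat's Little Theorem: 20^22 = 1 (mod 23).
Step 2: Reduce exponent: 104 mod 22 = 16.
Step 3: So 20^104 = 20^16 (mod 23).
Step 4: 20^16 mod 23 = 13.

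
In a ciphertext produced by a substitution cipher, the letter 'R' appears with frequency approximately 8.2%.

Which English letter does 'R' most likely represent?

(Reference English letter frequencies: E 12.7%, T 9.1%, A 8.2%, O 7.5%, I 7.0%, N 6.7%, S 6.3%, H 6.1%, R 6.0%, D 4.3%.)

Step 1: The observed frequency is 8.2%.
Step 2: Compare with English frequencies:
  E: 12.7% (difference: 4.5%)
  T: 9.1% (difference: 0.9%)
  A: 8.2% (difference: 0.0%) <-- closest
  O: 7.5% (difference: 0.7%)
  I: 7.0% (difference: 1.2%)
  N: 6.7% (difference: 1.5%)
  S: 6.3% (difference: 1.9%)
  H: 6.1% (difference: 2.1%)
  R: 6.0% (difference: 2.2%)
  D: 4.3% (difference: 3.9%)
Step 3: 'R' most likely represents 'A' (frequency 8.2%).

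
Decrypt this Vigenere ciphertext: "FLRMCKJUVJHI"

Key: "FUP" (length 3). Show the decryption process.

Step 1: Key 'FUP' has length 3. Extended key: FUPFUPFUPFUP
Step 2: Decrypt each position:
  F(5) - F(5) = 0 = A
  L(11) - U(20) = 17 = R
  R(17) - P(15) = 2 = C
  M(12) - F(5) = 7 = H
  C(2) - U(20) = 8 = I
  K(10) - P(15) = 21 = V
  J(9) - F(5) = 4 = E
  U(20) - U(20) = 0 = A
  V(21) - P(15) = 6 = G
  J(9) - F(5) = 4 = E
  H(7) - U(20) = 13 = N
  I(8) - P(15) = 19 = T
Plaintext: ARCHIVEAGENT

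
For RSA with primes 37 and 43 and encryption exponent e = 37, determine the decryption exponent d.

Step 1: n = 37 * 43 = 1591.
Step 2: phi(n) = 36 * 42 = 1512.
Step 3: Find d such that 37 * d = 1 (mod 1512).
Step 4: d = 37^(-1) mod 1512 = 613.
Verification: 37 * 613 = 22681 = 15 * 1512 + 1.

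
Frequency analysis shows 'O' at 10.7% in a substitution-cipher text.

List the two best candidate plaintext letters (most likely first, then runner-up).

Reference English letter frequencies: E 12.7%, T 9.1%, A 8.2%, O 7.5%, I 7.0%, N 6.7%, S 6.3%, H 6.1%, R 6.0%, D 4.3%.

Step 1: Observed frequency of 'O' is 10.7%.
Step 2: Compute distances to each reference frequency and sort:
  T (9.1%): difference = 1.6% <-- BEST
  E (12.7%): difference = 2.0% <-- RUNNER-UP
  A (8.2%): difference = 2.5%
  O (7.5%): difference = 3.2%
  I (7.0%): difference = 3.7%
Step 3: Most likely is 'T' (9.1%, diff 1.6%); second most likely is 'E' (12.7%, diff 2.0%).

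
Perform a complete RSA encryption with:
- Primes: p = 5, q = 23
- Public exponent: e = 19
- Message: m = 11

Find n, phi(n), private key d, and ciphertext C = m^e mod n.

Step 1: n = 5 * 23 = 115.
Step 2: phi(n) = (5-1)(23-1) = 4 * 22 = 88.
Step 3: Find d = 19^(-1) mod 88 = 51.
  Verify: 19 * 51 = 969 = 1 (mod 88).
Step 4: C = 11^19 mod 115 = 61.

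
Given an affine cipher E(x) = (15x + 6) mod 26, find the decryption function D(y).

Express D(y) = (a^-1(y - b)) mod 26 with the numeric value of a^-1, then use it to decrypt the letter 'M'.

Step 1: Find a^-1, the modular inverse of 15 mod 26.
Step 2: We need 15 * a^-1 = 1 (mod 26).
Step 3: 15 * 7 = 105 = 4 * 26 + 1, so a^-1 = 7.
Step 4: D(y) = 7(y - 6) mod 26.
Step 5: Apply to 'M' (y = 12): D(12) = 7 * (12 - 6) mod 26 = 7 * 6 mod 26 = 16 -> 'Q'.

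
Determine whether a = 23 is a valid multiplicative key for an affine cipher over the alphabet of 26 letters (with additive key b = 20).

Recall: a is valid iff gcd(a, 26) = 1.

Step 1: Compute gcd(23, 26).
Step 2: gcd(23, 26) = 1.
Since gcd = 1, 23 is coprime with 26, so it is a valid key.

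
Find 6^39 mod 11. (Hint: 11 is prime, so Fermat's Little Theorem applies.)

Step 1: Since 11 is prime, by Fermat's Little Theorem: 6^10 = 1 (mod 11).
Step 2: Reduce exponent: 39 mod 10 = 9.
Step 3: So 6^39 = 6^9 (mod 11).
Step 4: 6^9 mod 11 = 2.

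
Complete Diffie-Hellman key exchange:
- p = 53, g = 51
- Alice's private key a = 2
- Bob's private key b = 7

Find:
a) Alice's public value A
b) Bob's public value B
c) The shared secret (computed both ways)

Step 1: A = g^a mod p = 51^2 mod 53 = 4.
Step 2: B = g^b mod p = 51^7 mod 53 = 31.
Step 3: Alice computes s = B^a mod p = 31^2 mod 53 = 7.
Step 4: Bob computes s = A^b mod p = 4^7 mod 53 = 7.
Both sides agree: shared secret = 7.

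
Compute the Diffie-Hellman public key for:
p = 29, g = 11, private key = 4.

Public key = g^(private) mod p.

Step 1: A = g^a mod p = 11^4 mod 29.
  11^1 mod 29 = 11
  11^2 mod 29 = (11 * 11) mod 29 = 5
  11^3 mod 29 = (5 * 11) mod 29 = 26
  11^4 mod 29 = (26 * 11) mod 29 = 25
Result: A = 25.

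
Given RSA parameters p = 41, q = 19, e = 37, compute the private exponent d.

Step 1: n = 41 * 19 = 779.
Step 2: phi(n) = 40 * 18 = 720.
Step 3: Find d such that 37 * d = 1 (mod 720).
Step 4: d = 37^(-1) mod 720 = 253.
Verification: 37 * 253 = 9361 = 13 * 720 + 1.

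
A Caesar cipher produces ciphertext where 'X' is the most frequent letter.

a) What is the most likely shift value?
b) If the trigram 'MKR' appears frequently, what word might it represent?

Step 1: In English, 'E' is the most frequent letter (12.7%).
Step 2: The most frequent ciphertext letter is 'X' (position 23).
Step 3: Shift = (23 - 4) mod 26 = 19.
Step 4: Decrypt 'MKR' by shifting back 19:
  M -> T
  K -> R
  R -> Y
Step 5: 'MKR' decrypts to 'TRY'.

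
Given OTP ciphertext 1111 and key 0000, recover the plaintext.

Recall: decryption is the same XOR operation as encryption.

Step 1: XOR ciphertext with key:
  Ciphertext: 1111
  Key:        0000
  XOR:        1111
Step 2: Plaintext = 1111 = 15 in decimal.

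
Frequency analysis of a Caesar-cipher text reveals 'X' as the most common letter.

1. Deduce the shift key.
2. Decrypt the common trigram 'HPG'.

Step 1: In English, 'E' is the most frequent letter (12.7%).
Step 2: The most frequent ciphertext letter is 'X' (position 23).
Step 3: Shift = (23 - 4) mod 26 = 19.
Step 4: Decrypt 'HPG' by shifting back 19:
  H -> O
  P -> W
  G -> N
Step 5: 'HPG' decrypts to 'OWN'.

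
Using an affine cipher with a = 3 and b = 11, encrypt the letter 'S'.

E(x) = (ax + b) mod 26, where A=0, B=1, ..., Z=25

Step 1: Convert 'S' to number: x = 18.
Step 2: E(18) = (3 * 18 + 11) mod 26 = 65 mod 26 = 13.
Step 3: Convert 13 back to letter: N.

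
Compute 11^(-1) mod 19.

Step 1: We need x such that 11 * x = 1 (mod 19).
Step 2: Using the extended Euclidean algorithm or trial:
  11 * 7 = 77 = 4 * 19 + 1.
Step 3: Since 77 mod 19 = 1, the inverse is x = 7.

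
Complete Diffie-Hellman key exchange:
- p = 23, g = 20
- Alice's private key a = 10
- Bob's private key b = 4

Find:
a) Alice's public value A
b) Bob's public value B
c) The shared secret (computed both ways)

Step 1: A = g^a mod p = 20^10 mod 23 = 8.
Step 2: B = g^b mod p = 20^4 mod 23 = 12.
Step 3: Alice computes s = B^a mod p = 12^10 mod 23 = 2.
Step 4: Bob computes s = A^b mod p = 8^4 mod 23 = 2.
Both sides agree: shared secret = 2.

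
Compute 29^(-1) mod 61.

Step 1: We need x such that 29 * x = 1 (mod 61).
Step 2: Using the extended Euclidean algorithm or trial:
  29 * 40 = 1160 = 19 * 61 + 1.
Step 3: Since 1160 mod 61 = 1, the inverse is x = 40.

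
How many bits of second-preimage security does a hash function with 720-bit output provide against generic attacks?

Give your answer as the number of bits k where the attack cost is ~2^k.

Step 1: The hash has a 720-bit output.
Step 2: Second-preimage resistance means: given a specific input x, it should be infeasible to find a different y with h(y) = h(x).
With a 720-bit output, a generic search for a second preimage costs about 2^720 evaluations (each trial matches the fixed target with probability 2^-720).
Step 3: Security level = 720 bits.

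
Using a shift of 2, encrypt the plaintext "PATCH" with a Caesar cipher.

Step 1: For each letter, shift forward by 2 positions (mod 26).
  P (position 15) -> position (15+2) mod 26 = 17 -> R
  A (position 0) -> position (0+2) mod 26 = 2 -> C
  T (position 19) -> position (19+2) mod 26 = 21 -> V
  C (position 2) -> position (2+2) mod 26 = 4 -> E
  H (position 7) -> position (7+2) mod 26 = 9 -> J
Result: RCVEJ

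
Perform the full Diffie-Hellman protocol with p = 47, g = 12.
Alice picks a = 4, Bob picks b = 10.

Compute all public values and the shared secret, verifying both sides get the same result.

Step 1: A = g^a mod p = 12^4 mod 47 = 9.
Step 2: B = g^b mod p = 12^10 mod 47 = 8.
Step 3: Alice computes s = B^a mod p = 8^4 mod 47 = 7.
Step 4: Bob computes s = A^b mod p = 9^10 mod 47 = 7.
Both sides agree: shared secret = 7.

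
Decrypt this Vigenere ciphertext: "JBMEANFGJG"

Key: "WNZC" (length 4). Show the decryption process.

Step 1: Key 'WNZC' has length 4. Extended key: WNZCWNZCWN
Step 2: Decrypt each position:
  J(9) - W(22) = 13 = N
  B(1) - N(13) = 14 = O
  M(12) - Z(25) = 13 = N
  E(4) - C(2) = 2 = C
  A(0) - W(22) = 4 = E
  N(13) - N(13) = 0 = A
  F(5) - Z(25) = 6 = G
  G(6) - C(2) = 4 = E
  J(9) - W(22) = 13 = N
  G(6) - N(13) = 19 = T
Plaintext: NONCEAGENT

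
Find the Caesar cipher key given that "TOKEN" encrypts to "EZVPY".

Step 1: Compare first letters: T (position 19) -> E (position 4).
Step 2: Shift = (4 - 19) mod 26 = 11.
The shift value is 11.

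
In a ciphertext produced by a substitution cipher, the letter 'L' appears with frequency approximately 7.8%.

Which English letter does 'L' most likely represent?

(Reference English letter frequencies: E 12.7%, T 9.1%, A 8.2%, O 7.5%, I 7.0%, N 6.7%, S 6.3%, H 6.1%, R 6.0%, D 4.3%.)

Step 1: The observed frequency is 7.8%.
Step 2: Compare with English frequencies:
  E: 12.7% (difference: 4.9%)
  T: 9.1% (difference: 1.3%)
  A: 8.2% (difference: 0.4%)
  O: 7.5% (difference: 0.3%) <-- closest
  I: 7.0% (difference: 0.8%)
  N: 6.7% (difference: 1.1%)
  S: 6.3% (difference: 1.5%)
  H: 6.1% (difference: 1.7%)
  R: 6.0% (difference: 1.8%)
  D: 4.3% (difference: 3.5%)
Step 3: 'L' most likely represents 'O' (frequency 7.5%).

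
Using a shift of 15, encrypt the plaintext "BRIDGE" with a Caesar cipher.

Step 1: For each letter, shift forward by 15 positions (mod 26).
  B (position 1) -> position (1+15) mod 26 = 16 -> Q
  R (position 17) -> position (17+15) mod 26 = 6 -> G
  I (position 8) -> position (8+15) mod 26 = 23 -> X
  D (position 3) -> position (3+15) mod 26 = 18 -> S
  G (position 6) -> position (6+15) mod 26 = 21 -> V
  E (position 4) -> position (4+15) mod 26 = 19 -> T
Result: QGXSVT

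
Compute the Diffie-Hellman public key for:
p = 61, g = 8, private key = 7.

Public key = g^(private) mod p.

Step 1: A = g^a mod p = 8^7 mod 61.
  8^1 mod 61 = 8
  8^2 mod 61 = (8 * 8) mod 61 = 3
  8^3 mod 61 = (3 * 8) mod 61 = 24
  8^4 mod 61 = (24 * 8) mod 61 = 9
  8^5 mod 61 = (9 * 8) mod 61 = 11
  8^6 mod 61 = (11 * 8) mod 61 = 27
  8^7 mod 61 = (27 * 8) mod 61 = 33
Result: A = 33.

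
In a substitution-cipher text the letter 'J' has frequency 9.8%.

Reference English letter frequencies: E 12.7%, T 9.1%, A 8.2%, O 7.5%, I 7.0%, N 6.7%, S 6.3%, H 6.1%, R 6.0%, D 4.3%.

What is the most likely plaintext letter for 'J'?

Step 1: The observed frequency is 9.8%.
Step 2: Compare with English frequencies:
  E: 12.7% (difference: 2.9%)
  T: 9.1% (difference: 0.7%) <-- closest
  A: 8.2% (difference: 1.6%)
  O: 7.5% (difference: 2.3%)
  I: 7.0% (difference: 2.8%)
  N: 6.7% (difference: 3.1%)
  S: 6.3% (difference: 3.5%)
  H: 6.1% (difference: 3.7%)
  R: 6.0% (difference: 3.8%)
  D: 4.3% (difference: 5.5%)
Step 3: 'J' most likely represents 'T' (frequency 9.1%).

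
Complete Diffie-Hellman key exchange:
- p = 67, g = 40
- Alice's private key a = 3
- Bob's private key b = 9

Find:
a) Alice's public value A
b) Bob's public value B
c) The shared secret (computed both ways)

Step 1: A = g^a mod p = 40^3 mod 67 = 15.
Step 2: B = g^b mod p = 40^9 mod 67 = 25.
Step 3: Alice computes s = B^a mod p = 25^3 mod 67 = 14.
Step 4: Bob computes s = A^b mod p = 15^9 mod 67 = 14.
Both sides agree: shared secret = 14.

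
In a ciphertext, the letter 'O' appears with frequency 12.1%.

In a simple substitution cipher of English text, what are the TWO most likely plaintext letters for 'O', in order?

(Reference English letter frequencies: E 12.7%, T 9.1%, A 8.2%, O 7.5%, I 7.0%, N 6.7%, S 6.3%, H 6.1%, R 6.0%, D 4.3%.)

Step 1: Observed frequency of 'O' is 12.1%.
Step 2: Compute distances to each reference frequency and sort:
  E (12.7%): difference = 0.6% <-- BEST
  T (9.1%): difference = 3.0% <-- RUNNER-UP
  A (8.2%): difference = 3.9%
  O (7.5%): difference = 4.6%
  I (7.0%): difference = 5.1%
Step 3: Most likely is 'E' (12.7%, diff 0.6%); second most likely is 'T' (9.1%, diff 3.0%).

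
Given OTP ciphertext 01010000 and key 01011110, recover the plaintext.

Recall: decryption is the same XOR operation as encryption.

Step 1: XOR ciphertext with key:
  Ciphertext: 01010000
  Key:        01011110
  XOR:        00001110
Step 2: Plaintext = 00001110 = 14 in decimal.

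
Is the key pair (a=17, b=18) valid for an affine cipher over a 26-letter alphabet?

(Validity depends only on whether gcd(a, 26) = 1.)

Step 1: Compute gcd(17, 26).
Step 2: gcd(17, 26) = 1.
Since gcd = 1, 17 is coprime with 26, so it is a valid key.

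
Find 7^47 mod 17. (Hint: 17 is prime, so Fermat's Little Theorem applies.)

Step 1: Since 17 is prime, by Fermat's Little Theorem: 7^16 = 1 (mod 17).
Step 2: Reduce exponent: 47 mod 16 = 15.
Step 3: So 7^47 = 7^15 (mod 17).
Step 4: 7^15 mod 17 = 5.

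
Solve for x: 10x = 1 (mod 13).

Step 1: We need x such that 10 * x = 1 (mod 13).
Step 2: Using the extended Euclidean algorithm or trial:
  10 * 4 = 40 = 3 * 13 + 1.
Step 3: Since 40 mod 13 = 1, the inverse is x = 4.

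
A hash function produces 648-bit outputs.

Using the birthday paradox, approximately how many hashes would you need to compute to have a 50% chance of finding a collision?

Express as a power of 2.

Step 1: The birthday paradox gives collision probability ~50% after sqrt(2^n) = 2^(n/2) hashes.
Step 2: For 648-bit output: 2^(648/2) = 2^324.
Step 3: Approximately 2^324 hash computations needed.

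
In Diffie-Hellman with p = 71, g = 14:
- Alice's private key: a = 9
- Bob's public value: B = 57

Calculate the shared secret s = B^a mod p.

Step 1: s = B^a mod p = 57^9 mod 71.
  57^1 mod 71 = 57
  57^2 mod 71 = (57 * 57) mod 71 = 54
  57^3 mod 71 = (54 * 57) mod 71 = 25
  57^4 mod 71 = (25 * 57) mod 71 = 5
  57^5 mod 71 = (5 * 57) mod 71 = 1
  57^6 mod 71 = (1 * 57) mod 71 = 57
  57^7 mod 71 = (57 * 57) mod 71 = 54
  57^8 mod 71 = (54 * 57) mod 71 = 25
  57^9 mod 71 = (25 * 57) mod 71 = 5
Result: shared secret = 5.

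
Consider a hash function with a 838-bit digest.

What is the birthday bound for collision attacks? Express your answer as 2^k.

Step 1: The birthday paradox gives collision probability ~50% after sqrt(2^n) = 2^(n/2) hashes.
Step 2: For 838-bit output: 2^(838/2) = 2^419.
Step 3: Approximately 2^419 hash computations needed.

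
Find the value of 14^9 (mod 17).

Step 1: Compute 14^9 mod 17 step by step, reducing modulo 17 at each step.
  14^1 mod 17 = 14
  14^2 mod 17 = (14 * 14) mod 17 = 9
  14^3 mod 17 = (9 * 14) mod 17 = 7
  14^4 mod 17 = (7 * 14) mod 17 = 13
  14^5 mod 17 = (13 * 14) mod 17 = 12
  14^6 mod 17 = (12 * 14) mod 17 = 15
  14^7 mod 17 = (15 * 14) mod 17 = 6
  14^8 mod 17 = (6 * 14) mod 17 = 16
  14^9 mod 17 = (16 * 14) mod 17 = 3
Step 2: Result = 3.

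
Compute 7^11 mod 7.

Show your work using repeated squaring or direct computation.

Step 1: Compute 7^11 mod 7 step by step, reducing modulo 7 at each step.
  7^1 mod 7 = 0
  7^2 mod 7 = (0 * 7) mod 7 = 0
  7^3 mod 7 = (0 * 7) mod 7 = 0
  7^4 mod 7 = (0 * 7) mod 7 = 0
  7^5 mod 7 = (0 * 7) mod 7 = 0
  7^6 mod 7 = (0 * 7) mod 7 = 0
  7^7 mod 7 = (0 * 7) mod 7 = 0
  7^8 mod 7 = (0 * 7) mod 7 = 0
  7^9 mod 7 = (0 * 7) mod 7 = 0
  7^10 mod 7 = (0 * 7) mod 7 = 0
  7^11 mod 7 = (0 * 7) mod 7 = 0
Step 2: Result = 0.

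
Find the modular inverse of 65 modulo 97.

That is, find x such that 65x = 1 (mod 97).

Step 1: We need x such that 65 * x = 1 (mod 97).
Step 2: Using the extended Euclidean algorithm or trial:
  65 * 3 = 195 = 2 * 97 + 1.
Step 3: Since 195 mod 97 = 1, the inverse is x = 3.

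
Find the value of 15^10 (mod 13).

Step 1: Compute 15^10 mod 13 step by step, reducing modulo 13 at each step.
  15^1 mod 13 = 2
  15^2 mod 13 = (2 * 15) mod 13 = 4
  15^3 mod 13 = (4 * 15) mod 13 = 8
  15^4 mod 13 = (8 * 15) mod 13 = 3
  15^5 mod 13 = (3 * 15) mod 13 = 6
  15^6 mod 13 = (6 * 15) mod 13 = 12
  15^7 mod 13 = (12 * 15) mod 13 = 11
  15^8 mod 13 = (11 * 15) mod 13 = 9
  15^9 mod 13 = (9 * 15) mod 13 = 5
  15^10 mod 13 = (5 * 15) mod 13 = 10
Step 2: Result = 10.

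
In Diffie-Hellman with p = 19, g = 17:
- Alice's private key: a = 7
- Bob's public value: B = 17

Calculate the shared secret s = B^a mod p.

Step 1: s = B^a mod p = 17^7 mod 19.
  17^1 mod 19 = 17
  17^2 mod 19 = (17 * 17) mod 19 = 4
  17^3 mod 19 = (4 * 17) mod 19 = 11
  17^4 mod 19 = (11 * 17) mod 19 = 16
  17^5 mod 19 = (16 * 17) mod 19 = 6
  17^6 mod 19 = (6 * 17) mod 19 = 7
  17^7 mod 19 = (7 * 17) mod 19 = 5
Result: shared secret = 5.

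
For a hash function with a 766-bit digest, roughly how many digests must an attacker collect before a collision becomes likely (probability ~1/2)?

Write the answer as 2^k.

Step 1: The birthday paradox gives collision probability ~50% after sqrt(2^n) = 2^(n/2) hashes.
Step 2: For 766-bit output: 2^(766/2) = 2^383.
Step 3: Approximately 2^383 hash computations needed.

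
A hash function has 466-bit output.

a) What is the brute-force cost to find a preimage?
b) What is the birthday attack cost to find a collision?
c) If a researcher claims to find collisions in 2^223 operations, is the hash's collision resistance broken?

Step 1: Preimage resistance requires brute-force of 2^466 operations.
Step 2: Collision resistance (birthday bound) = 2^(466/2) = 2^233.
Step 3: The claimed attack costs 2^223 operations.
Step 4: Since 2^223 < 2^233, the claimed attack beats the generic birthday bound, so collision resistance is broken.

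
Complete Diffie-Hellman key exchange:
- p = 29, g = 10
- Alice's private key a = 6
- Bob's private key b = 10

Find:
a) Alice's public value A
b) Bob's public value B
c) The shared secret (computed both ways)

Step 1: A = g^a mod p = 10^6 mod 29 = 22.
Step 2: B = g^b mod p = 10^10 mod 29 = 6.
Step 3: Alice computes s = B^a mod p = 6^6 mod 29 = 24.
Step 4: Bob computes s = A^b mod p = 22^10 mod 29 = 24.
Both sides agree: shared secret = 24.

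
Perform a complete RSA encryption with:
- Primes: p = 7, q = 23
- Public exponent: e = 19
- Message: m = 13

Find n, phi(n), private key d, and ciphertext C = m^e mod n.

Step 1: n = 7 * 23 = 161.
Step 2: phi(n) = (7-1)(23-1) = 6 * 22 = 132.
Step 3: Find d = 19^(-1) mod 132 = 7.
  Verify: 19 * 7 = 133 = 1 (mod 132).
Step 4: C = 13^19 mod 161 = 48.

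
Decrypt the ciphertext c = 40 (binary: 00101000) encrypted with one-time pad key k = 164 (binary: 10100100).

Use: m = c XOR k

Step 1: XOR ciphertext with key:
  Ciphertext: 00101000
  Key:        10100100
  XOR:        10001100
Step 2: Plaintext = 10001100 = 140 in decimal.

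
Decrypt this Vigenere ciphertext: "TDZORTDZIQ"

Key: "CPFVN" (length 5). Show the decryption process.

Step 1: Key 'CPFVN' has length 5. Extended key: CPFVNCPFVN
Step 2: Decrypt each position:
  T(19) - C(2) = 17 = R
  D(3) - P(15) = 14 = O
  Z(25) - F(5) = 20 = U
  O(14) - V(21) = 19 = T
  R(17) - N(13) = 4 = E
  T(19) - C(2) = 17 = R
  D(3) - P(15) = 14 = O
  Z(25) - F(5) = 20 = U
  I(8) - V(21) = 13 = N
  Q(16) - N(13) = 3 = D
Plaintext: ROUTEROUND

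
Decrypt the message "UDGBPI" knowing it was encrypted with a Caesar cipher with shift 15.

Step 1: Reverse the shift by subtracting 15 from each letter position.
  U (position 20) -> position (20-15) mod 26 = 5 -> F
  D (position 3) -> position (3-15) mod 26 = 14 -> O
  G (position 6) -> position (6-15) mod 26 = 17 -> R
  B (position 1) -> position (1-15) mod 26 = 12 -> M
  P (position 15) -> position (15-15) mod 26 = 0 -> A
  I (position 8) -> position (8-15) mod 26 = 19 -> T
Decrypted message: FORMAT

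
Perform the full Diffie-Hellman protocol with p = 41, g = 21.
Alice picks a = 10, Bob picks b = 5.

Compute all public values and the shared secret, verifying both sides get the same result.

Step 1: A = g^a mod p = 21^10 mod 41 = 40.
Step 2: B = g^b mod p = 21^5 mod 41 = 9.
Step 3: Alice computes s = B^a mod p = 9^10 mod 41 = 40.
Step 4: Bob computes s = A^b mod p = 40^5 mod 41 = 40.
Both sides agree: shared secret = 40.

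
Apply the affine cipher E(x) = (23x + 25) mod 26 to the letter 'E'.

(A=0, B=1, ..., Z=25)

Step 1: Convert 'E' to number: x = 4.
Step 2: E(4) = (23 * 4 + 25) mod 26 = 117 mod 26 = 13.
Step 3: Convert 13 back to letter: N.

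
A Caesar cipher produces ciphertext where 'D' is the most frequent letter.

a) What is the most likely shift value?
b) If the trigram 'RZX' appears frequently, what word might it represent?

Step 1: In English, 'E' is the most frequent letter (12.7%).
Step 2: The most frequent ciphertext letter is 'D' (position 3).
Step 3: Shift = (3 - 4) mod 26 = 25.
Step 4: Decrypt 'RZX' by shifting back 25:
  R -> S
  Z -> A
  X -> Y
Step 5: 'RZX' decrypts to 'SAY'.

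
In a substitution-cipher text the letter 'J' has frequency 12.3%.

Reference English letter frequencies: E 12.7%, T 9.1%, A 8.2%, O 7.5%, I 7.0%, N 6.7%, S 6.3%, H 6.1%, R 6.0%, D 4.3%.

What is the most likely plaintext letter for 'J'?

Step 1: The observed frequency is 12.3%.
Step 2: Compare with English frequencies:
  E: 12.7% (difference: 0.4%) <-- closest
  T: 9.1% (difference: 3.2%)
  A: 8.2% (difference: 4.1%)
  O: 7.5% (difference: 4.8%)
  I: 7.0% (difference: 5.3%)
  N: 6.7% (difference: 5.6%)
  S: 6.3% (difference: 6.0%)
  H: 6.1% (difference: 6.2%)
  R: 6.0% (difference: 6.3%)
  D: 4.3% (difference: 8.0%)
Step 3: 'J' most likely represents 'E' (frequency 12.7%).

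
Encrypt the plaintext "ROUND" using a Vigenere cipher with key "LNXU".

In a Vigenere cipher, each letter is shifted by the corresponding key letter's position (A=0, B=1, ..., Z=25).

Step 1: Repeat key to match plaintext length:
  Plaintext: ROUND
  Key:       LNXUL
Step 2: Encrypt each letter:
  R(17) + L(11) = (17+11) mod 26 = 2 = C
  O(14) + N(13) = (14+13) mod 26 = 1 = B
  U(20) + X(23) = (20+23) mod 26 = 17 = R
  N(13) + U(20) = (13+20) mod 26 = 7 = H
  D(3) + L(11) = (3+11) mod 26 = 14 = O
Ciphertext: CBRHO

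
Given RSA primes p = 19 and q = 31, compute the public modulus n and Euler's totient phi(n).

Step 1: n = p * q = 19 * 31 = 589.
Step 2: phi(n) = (p-1)(q-1) = 18 * 30 = 540.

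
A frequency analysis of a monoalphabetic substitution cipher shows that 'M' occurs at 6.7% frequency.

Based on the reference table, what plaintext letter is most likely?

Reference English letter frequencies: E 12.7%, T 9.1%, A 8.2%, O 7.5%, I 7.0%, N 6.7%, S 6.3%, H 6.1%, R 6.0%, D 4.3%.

Step 1: The observed frequency is 6.7%.
Step 2: Compare with English frequencies:
  E: 12.7% (difference: 6.0%)
  T: 9.1% (difference: 2.4%)
  A: 8.2% (difference: 1.5%)
  O: 7.5% (difference: 0.8%)
  I: 7.0% (difference: 0.3%)
  N: 6.7% (difference: 0.0%) <-- closest
  S: 6.3% (difference: 0.4%)
  H: 6.1% (difference: 0.6%)
  R: 6.0% (difference: 0.7%)
  D: 4.3% (difference: 2.4%)
Step 3: 'M' most likely represents 'N' (frequency 6.7%).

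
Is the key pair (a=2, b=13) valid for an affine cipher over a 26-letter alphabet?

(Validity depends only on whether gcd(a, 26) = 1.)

Step 1: Compute gcd(2, 26).
Step 2: gcd(2, 26) = 2.
Since gcd = 2 != 1, 2 shares a common factor with 26, so it cannot be used.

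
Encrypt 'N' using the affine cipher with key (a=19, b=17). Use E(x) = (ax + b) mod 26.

Step 1: Convert 'N' to number: x = 13.
Step 2: E(13) = (19 * 13 + 17) mod 26 = 264 mod 26 = 4.
Step 3: Convert 4 back to letter: E.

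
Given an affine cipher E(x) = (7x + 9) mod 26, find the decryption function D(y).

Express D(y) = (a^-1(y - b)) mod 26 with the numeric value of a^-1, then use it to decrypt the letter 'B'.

Step 1: Find a^-1, the modular inverse of 7 mod 26.
Step 2: We need 7 * a^-1 = 1 (mod 26).
Step 3: 7 * 15 = 105 = 4 * 26 + 1, so a^-1 = 15.
Step 4: D(y) = 15(y - 9) mod 26.
Step 5: Apply to 'B' (y = 1): D(1) = 15 * (1 - 9) mod 26 = 15 * -8 mod 26 = 10 -> 'K'.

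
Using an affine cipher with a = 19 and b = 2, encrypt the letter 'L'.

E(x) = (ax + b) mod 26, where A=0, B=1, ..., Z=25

Step 1: Convert 'L' to number: x = 11.
Step 2: E(11) = (19 * 11 + 2) mod 26 = 211 mod 26 = 3.
Step 3: Convert 3 back to letter: D.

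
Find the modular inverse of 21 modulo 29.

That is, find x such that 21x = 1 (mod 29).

Step 1: We need x such that 21 * x = 1 (mod 29).
Step 2: Using the extended Euclidean algorithm or trial:
  21 * 18 = 378 = 13 * 29 + 1.
Step 3: Since 378 mod 29 = 1, the inverse is x = 18.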